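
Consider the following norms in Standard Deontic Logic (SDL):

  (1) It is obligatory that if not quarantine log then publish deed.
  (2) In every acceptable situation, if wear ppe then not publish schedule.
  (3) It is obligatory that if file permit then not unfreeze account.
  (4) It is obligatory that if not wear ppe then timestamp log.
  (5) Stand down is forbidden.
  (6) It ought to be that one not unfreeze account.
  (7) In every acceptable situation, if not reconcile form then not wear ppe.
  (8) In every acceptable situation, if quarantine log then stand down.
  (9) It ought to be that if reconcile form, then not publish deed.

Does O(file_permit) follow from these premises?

No

Premise 3 is O(file_permit → ¬unfreeze_account); even if O(¬unfreeze_account) held, inferring O(file_permit) would be affirming the consequent — invalid.
No other premise forces O(file_permit). An ideal world satisfying every premise can still have file_permit false, so O(file_permit) is not derivable.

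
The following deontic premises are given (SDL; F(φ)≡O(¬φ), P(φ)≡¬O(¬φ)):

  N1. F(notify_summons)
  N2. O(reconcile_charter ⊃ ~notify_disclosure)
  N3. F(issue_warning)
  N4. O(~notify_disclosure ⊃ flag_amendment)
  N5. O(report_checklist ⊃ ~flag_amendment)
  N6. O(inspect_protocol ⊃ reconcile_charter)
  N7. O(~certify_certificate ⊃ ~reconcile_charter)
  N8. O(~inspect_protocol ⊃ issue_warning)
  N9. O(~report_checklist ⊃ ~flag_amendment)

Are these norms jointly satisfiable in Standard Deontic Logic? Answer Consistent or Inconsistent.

By case analysis on report_checklist: premise 5 gives O(report_checklist ⊃ ~flag_amendment) and premise 9 gives O(~report_checklist ⊃ ~flag_amendment), so O(~flag_amendment) either way.
Premise 4 is O(~notify_disclosure ⊃ flag_amendment); contrapositively O(~flag_amendment ⊃ notify_disclosure). Since O(~flag_amendment) holds, K gives O(notify_disclosure).
Premise 2 is O(reconcile_charter ⊃ ~notify_disclosure); contrapositively O(notify_disclosure ⊃ ~reconcile_charter). Since O(notify_disclosure) holds, K gives O(~reconcile_charter).
Premise 6 is O(inspect_protocol ⊃ reconcile_charter); contrapositively O(~reconcile_charter ⊃ ~inspect_protocol). Since O(~reconcile_charter) holds, K gives O(~inspect_protocol).
From O(~inspect_protocol) and premise 8, O(~inspect_protocol ⊃ issue_warning), we obtain O(issue_warning).
Yet premise 3 is F(issue_warning), i.e. O(~issue_warning).
We now have both O(issue_warning) and O(~issue_warning) — issue_warning is simultaneously obligatory and forbidden, violating the D-axiom.

Inconsistent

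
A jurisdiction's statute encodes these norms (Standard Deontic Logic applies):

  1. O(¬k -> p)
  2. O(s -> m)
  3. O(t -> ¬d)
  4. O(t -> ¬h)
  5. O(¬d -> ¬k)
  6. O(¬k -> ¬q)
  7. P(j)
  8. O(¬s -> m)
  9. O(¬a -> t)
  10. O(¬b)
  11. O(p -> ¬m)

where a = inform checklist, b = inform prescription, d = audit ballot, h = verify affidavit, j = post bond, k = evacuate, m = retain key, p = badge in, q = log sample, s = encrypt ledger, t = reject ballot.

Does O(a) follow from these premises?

Yes

By case analysis on s: premise 2 gives O(s -> m) and premise 8 gives O(¬s -> m), so O(m) either way.
Premise 11 is O(p -> ¬m); contrapositively O(m -> ¬p). Since O(m) holds, K gives O(¬p).
Premise 1 is O(¬k -> p); contrapositively O(¬p -> k). Since O(¬p) holds, K gives O(k).
Premise 5, O(¬d -> ¬k), contraposes to O(k -> d); with O(k) we get O(d).
Premise 3 is O(t -> ¬d); contrapositively O(d -> ¬t). Since O(d) holds, K gives O(¬t).
Premise 9 is O(¬a -> t); contrapositively O(¬t -> a). Since O(¬t) holds, K gives O(a).
Premises 4, 6, 7, 10 do not contribute to this derivation.
So O(a) follows.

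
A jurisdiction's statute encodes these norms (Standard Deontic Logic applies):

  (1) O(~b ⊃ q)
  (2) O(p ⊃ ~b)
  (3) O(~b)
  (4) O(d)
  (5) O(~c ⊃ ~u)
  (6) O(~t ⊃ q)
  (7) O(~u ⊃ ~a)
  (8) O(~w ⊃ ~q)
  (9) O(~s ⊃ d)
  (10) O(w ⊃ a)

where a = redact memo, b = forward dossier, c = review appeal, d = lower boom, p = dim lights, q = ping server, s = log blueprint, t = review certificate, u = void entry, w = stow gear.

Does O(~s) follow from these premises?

No

Premise 9 is O(~s ⊃ d); even if O(d) held, inferring O(~s) would be affirming the consequent — invalid.
No other premise forces O(~s). An ideal world satisfying every premise can still have ~s false, so O(~s) is not derivable.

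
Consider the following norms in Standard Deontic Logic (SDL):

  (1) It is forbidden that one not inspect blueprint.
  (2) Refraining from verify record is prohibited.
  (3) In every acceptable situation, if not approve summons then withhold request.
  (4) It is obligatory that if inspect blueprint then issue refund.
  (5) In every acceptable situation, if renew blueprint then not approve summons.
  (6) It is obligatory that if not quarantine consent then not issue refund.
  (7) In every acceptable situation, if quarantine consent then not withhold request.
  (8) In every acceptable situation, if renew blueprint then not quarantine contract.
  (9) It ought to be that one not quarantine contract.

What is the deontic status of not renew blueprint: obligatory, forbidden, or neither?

F(¬inspect_blueprint) at premise 1 means O(inspect_blueprint).
Applying K to premise 4 (O(inspect_blueprint → issue_refund)) and O(inspect_blueprint) yields O(issue_refund).
Premise 6, O(¬quarantine_consent → ¬issue_refund), contraposes to O(issue_refund → quarantine_consent); with O(issue_refund) we get O(quarantine_consent).
Applying K to premise 7 (O(quarantine_consent → ¬withhold_request)) and O(quarantine_consent) yields O(¬withhold_request).
Premise 3 is O(¬approve_summons → withhold_request); contrapositively O(¬withhold_request → approve_summons). Since O(¬withhold_request) holds, K gives O(approve_summons).
Premise 5 is O(renew_blueprint → ¬approve_summons); contrapositively O(approve_summons → ¬renew_blueprint). Since O(approve_summons) holds, K gives O(¬renew_blueprint).
Premises 2, 8, 9 do not contribute to this derivation.
Hence ¬renew_blueprint is obligatory.

Obligatory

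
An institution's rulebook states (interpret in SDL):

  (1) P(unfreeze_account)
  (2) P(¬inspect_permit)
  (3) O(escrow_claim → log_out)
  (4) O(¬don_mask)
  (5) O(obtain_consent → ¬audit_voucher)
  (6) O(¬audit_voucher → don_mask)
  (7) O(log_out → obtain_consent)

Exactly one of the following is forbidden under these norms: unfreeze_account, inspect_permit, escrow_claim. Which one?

Premise 4 states O(¬don_mask) outright.
The contrapositive of premise 6 (O(¬audit_voucher → don_mask)) is O(¬don_mask → audit_voucher), and O(¬don_mask) is already established, so O(audit_voucher).
The contrapositive of premise 5 (O(obtain_consent → ¬audit_voucher)) is O(audit_voucher → ¬obtain_consent), and O(audit_voucher) is already established, so O(¬obtain_consent).
Premise 7, O(log_out → obtain_consent), contraposes to O(¬obtain_consent → ¬log_out); with O(¬obtain_consent) we get O(¬log_out).
The contrapositive of premise 3 (O(escrow_claim → log_out)) is O(¬log_out → ¬escrow_claim), and O(¬log_out) is already established, so O(¬escrow_claim).
So O(¬escrow_claim) holds, i.e. escrow_claim is forbidden. None of the other listed options is forbidden under the premises.

escrow_claim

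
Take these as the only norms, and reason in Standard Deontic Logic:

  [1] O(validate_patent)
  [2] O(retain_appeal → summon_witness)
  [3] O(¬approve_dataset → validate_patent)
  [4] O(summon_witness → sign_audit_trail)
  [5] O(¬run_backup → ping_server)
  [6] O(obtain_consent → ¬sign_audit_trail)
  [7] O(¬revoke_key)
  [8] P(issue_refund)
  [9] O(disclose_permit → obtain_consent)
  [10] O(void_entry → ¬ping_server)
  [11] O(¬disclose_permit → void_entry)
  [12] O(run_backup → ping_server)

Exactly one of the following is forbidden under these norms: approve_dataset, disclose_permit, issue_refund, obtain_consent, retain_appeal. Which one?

retain_appeal

Premises 12 and 5 are O(run_backup → ping_server) and O(¬run_backup → ping_server); every ideal world satisfies run_backup or ¬run_backup, so in either case ping_server holds — hence O(ping_server).
The contrapositive of premise 10 (O(void_entry → ¬ping_server)) is O(ping_server → ¬void_entry), and O(ping_server) is already established, so O(¬void_entry).
Premise 11 is O(¬disclose_permit → void_entry); contrapositively O(¬void_entry → disclose_permit). Since O(¬void_entry) holds, K gives O(disclose_permit).
Premise 9 is O(disclose_permit → obtain_consent); since O(disclose_permit), deontic closure gives O(obtain_consent).
Premise 6 is O(obtain_consent → ¬sign_audit_trail); since O(obtain_consent), deontic closure gives O(¬sign_audit_trail).
Premise 4 is O(summon_witness → sign_audit_trail); contrapositively O(¬sign_audit_trail → ¬summon_witness). Since O(¬sign_audit_trail) holds, K gives O(¬summon_witness).
Premise 2 is O(retain_appeal → summon_witness); contrapositively O(¬summon_witness → ¬retain_appeal). Since O(¬summon_witness) holds, K gives O(¬retain_appeal).
So O(¬retain_appeal) holds, i.e. retain_appeal is forbidden. None of the other listed options is forbidden under the premises.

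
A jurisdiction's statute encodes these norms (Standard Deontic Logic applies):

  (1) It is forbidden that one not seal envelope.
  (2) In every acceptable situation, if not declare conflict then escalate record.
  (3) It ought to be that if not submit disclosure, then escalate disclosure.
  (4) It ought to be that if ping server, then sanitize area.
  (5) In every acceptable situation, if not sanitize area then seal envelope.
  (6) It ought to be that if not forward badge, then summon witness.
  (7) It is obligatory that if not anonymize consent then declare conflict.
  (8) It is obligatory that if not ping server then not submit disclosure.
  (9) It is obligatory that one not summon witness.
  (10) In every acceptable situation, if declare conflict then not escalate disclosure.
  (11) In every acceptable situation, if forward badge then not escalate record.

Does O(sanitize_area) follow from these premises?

Yes

From premise 9 we have O(¬summon_witness).
The contrapositive of premise 6 (O(¬forward_badge → summon_witness)) is O(¬summon_witness → forward_badge), and O(¬summon_witness) is already established, so O(forward_badge).
Applying K to premise 11 (O(forward_badge → ¬escalate_record)) and O(forward_badge) yields O(¬escalate_record).
Premise 2, O(¬declare_conflict → escalate_record), contraposes to O(¬escalate_record → declare_conflict); with O(¬escalate_record) we get O(declare_conflict).
Premise 10 is O(declare_conflict → ¬escalate_disclosure); since O(declare_conflict), deontic closure gives O(¬escalate_disclosure).
The contrapositive of premise 3 (O(¬submit_disclosure → escalate_disclosure)) is O(¬escalate_disclosure → submit_disclosure), and O(¬escalate_disclosure) is already established, so O(submit_disclosure).
Premise 8 is O(¬ping_server → ¬submit_disclosure); contrapositively O(submit_disclosure → ping_server). Since O(submit_disclosure) holds, K gives O(ping_server).
With premise 4, O(ping_server → sanitize_area), the K-axiom yields O(sanitize_area).
Premises 1, 5, 7 do not contribute to this derivation.
So O(sanitize_area) follows.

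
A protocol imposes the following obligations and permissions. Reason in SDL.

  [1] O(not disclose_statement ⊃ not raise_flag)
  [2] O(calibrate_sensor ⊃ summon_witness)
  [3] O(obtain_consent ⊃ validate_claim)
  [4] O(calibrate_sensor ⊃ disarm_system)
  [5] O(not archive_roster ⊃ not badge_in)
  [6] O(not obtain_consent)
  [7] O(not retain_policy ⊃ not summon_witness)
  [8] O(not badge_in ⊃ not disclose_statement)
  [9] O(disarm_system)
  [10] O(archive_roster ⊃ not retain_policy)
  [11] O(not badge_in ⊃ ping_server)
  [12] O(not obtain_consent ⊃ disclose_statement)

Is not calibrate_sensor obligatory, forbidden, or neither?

Premise 6 states O(not obtain_consent) outright.
Applying K to premise 12 (O(not obtain_consent ⊃ disclose_statement)) and O(not obtain_consent) yields O(disclose_statement).
Premise 8 is O(not badge_in ⊃ not disclose_statement); contrapositively O(disclose_statement ⊃ badge_in). Since O(disclose_statement) holds, K gives O(badge_in).
Premise 5, O(not archive_roster ⊃ not badge_in), contraposes to O(badge_in ⊃ archive_roster); with O(badge_in) we get O(archive_roster).
Premise 10 is O(archive_roster ⊃ not retain_policy); since O(archive_roster), deontic closure gives O(not retain_policy).
With premise 7, O(not retain_policy ⊃ not summon_witness), the K-axiom yields O(not summon_witness).
Premise 2, O(calibrate_sensor ⊃ summon_witness), contraposes to O(not summon_witness ⊃ not calibrate_sensor); with O(not summon_witness) we get O(not calibrate_sensor).
Premises 1, 3, 4, 9, 11 do not contribute to this derivation.
Hence not calibrate_sensor is obligatory.

Obligatory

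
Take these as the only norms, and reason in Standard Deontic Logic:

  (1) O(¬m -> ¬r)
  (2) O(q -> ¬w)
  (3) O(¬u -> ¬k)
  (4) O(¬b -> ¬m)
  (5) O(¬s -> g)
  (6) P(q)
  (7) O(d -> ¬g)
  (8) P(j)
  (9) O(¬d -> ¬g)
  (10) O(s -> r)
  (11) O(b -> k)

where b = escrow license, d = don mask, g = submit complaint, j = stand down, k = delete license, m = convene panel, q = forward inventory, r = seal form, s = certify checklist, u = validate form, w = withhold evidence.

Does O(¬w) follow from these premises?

No

Premise 2 is O(q -> ¬w), but O(q) is not derivable from the premises (the permission P(q) asserts only ¬O(¬q), not O(q)), so it does not yield O(¬w).
No other premise forces O(¬w). An ideal world satisfying every premise can still have ¬w false, so O(¬w) is not derivable.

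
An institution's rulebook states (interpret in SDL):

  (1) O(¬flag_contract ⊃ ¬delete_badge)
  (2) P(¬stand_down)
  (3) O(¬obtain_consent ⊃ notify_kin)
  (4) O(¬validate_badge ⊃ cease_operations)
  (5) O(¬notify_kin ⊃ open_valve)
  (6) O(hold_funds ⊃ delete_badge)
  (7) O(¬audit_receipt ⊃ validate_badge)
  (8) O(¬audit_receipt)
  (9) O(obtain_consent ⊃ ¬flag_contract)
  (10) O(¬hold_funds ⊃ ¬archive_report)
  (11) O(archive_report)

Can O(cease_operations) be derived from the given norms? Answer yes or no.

Premise 4 is O(¬validate_badge ⊃ cease_operations), but O(¬validate_badge) is not derivable from the premises, so it does not yield O(cease_operations).
No other premise forces O(cease_operations). An ideal world satisfying every premise can still have cease_operations false, so O(cease_operations) is not derivable.

No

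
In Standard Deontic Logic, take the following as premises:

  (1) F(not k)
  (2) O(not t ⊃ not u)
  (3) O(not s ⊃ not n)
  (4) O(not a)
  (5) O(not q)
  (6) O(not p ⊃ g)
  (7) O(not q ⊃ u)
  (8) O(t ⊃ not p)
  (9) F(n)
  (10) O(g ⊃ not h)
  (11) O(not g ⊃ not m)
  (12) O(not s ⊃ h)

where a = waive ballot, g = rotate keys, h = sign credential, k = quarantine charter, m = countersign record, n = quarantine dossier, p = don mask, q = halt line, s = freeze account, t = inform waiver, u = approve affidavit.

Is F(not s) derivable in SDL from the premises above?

Premise 5 states O(not q) outright.
Premise 7 is O(not q ⊃ u); since O(not q), deontic closure gives O(u).
The contrapositive of premise 2 (O(not t ⊃ not u)) is O(u ⊃ t), and O(u) is already established, so O(t).
Applying K to premise 8 (O(t ⊃ not p)) and O(t) yields O(not p).
From O(not p) and premise 6, O(not p ⊃ g), we obtain O(g).
From O(g) and premise 10, O(g ⊃ not h), we obtain O(not h).
Premise 12 is O(not s ⊃ h); contrapositively O(not h ⊃ s). Since O(not h) holds, K gives O(s).
Premises 1, 3, 4, 9, 11 do not contribute to this derivation.
So O(s) holds, i.e. F(not s). The claim follows.

Yes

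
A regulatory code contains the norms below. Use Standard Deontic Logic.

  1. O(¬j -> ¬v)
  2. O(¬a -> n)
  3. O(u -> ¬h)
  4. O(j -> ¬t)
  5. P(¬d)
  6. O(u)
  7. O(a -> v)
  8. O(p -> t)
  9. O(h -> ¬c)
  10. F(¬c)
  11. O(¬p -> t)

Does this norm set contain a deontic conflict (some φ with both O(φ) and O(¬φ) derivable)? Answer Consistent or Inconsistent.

Consistent

Premise 9 is O(h -> ¬c), but O(h) is not derivable from the premises, so it does not yield O(¬c).
So O(¬c) is not derivable, and the apparent clash with O(c) does not arise.
A world satisfying every obligation exists (e.g. a=false, c=true, d=false, h=false, j=false, n=true, p=false, t=true, u=true, v=false); no atom is both obligatory and forbidden, so the set is consistent.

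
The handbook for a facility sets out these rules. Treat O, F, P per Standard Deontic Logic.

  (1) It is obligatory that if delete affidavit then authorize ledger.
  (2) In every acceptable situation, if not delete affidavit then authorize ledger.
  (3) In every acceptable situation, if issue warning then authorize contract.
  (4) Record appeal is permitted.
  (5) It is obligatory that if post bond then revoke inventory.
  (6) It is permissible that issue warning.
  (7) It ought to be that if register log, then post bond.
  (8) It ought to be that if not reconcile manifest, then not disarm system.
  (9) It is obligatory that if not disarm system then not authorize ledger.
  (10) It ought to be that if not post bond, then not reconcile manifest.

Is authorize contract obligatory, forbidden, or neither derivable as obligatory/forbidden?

Premise 3 is O(issue_warning → authorize_contract), but O(issue_warning) is not derivable from the premises (the permission P(issue_warning) asserts only ¬O(¬issue_warning), not O(issue_warning)), so it does not yield O(authorize_contract).
No premise or chain of K-axiom applications forces O(authorize_contract), and none forces O(¬authorize_contract). So authorize_contract is neither obligatory nor forbidden under these norms.

Neither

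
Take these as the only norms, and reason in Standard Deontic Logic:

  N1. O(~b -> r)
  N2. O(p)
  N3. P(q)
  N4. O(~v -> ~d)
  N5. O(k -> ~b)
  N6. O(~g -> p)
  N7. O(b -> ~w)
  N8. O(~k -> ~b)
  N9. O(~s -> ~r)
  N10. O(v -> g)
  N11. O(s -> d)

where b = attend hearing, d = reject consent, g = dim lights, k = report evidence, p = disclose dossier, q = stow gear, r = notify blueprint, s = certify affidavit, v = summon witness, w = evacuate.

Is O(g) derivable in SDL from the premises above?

Premises 8 and 5 cover both cases: O(~k -> ~b) and O(k -> ~b). Since ~k ∨ k is a tautology, O(~b) follows.
Applying K to premise 1 (O(~b -> r)) and O(~b) yields O(r).
Premise 9, O(~s -> ~r), contraposes to O(r -> s); with O(r) we get O(s).
Premise 11 is O(s -> d); since O(s), deontic closure gives O(d).
Premise 4, O(~v -> ~d), contraposes to O(d -> v); with O(d) we get O(v).
From O(v) and premise 10, O(v -> g), we obtain O(g).
Premises 2, 3, 6, 7 do not contribute to this derivation.
So O(g) follows.

Yes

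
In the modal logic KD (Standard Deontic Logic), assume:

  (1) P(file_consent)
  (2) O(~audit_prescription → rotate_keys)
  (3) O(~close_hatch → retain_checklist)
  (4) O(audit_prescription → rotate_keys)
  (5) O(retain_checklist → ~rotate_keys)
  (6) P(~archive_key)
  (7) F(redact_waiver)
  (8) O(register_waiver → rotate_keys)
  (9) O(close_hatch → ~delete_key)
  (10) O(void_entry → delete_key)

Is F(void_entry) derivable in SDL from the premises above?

Yes

Premises 2 and 4 are O(~audit_prescription → rotate_keys) and O(audit_prescription → rotate_keys); every ideal world satisfies ~audit_prescription or audit_prescription, so in either case rotate_keys holds — hence O(rotate_keys).
Premise 5 is O(retain_checklist → ~rotate_keys); contrapositively O(rotate_keys → ~retain_checklist). Since O(rotate_keys) holds, K gives O(~retain_checklist).
Premise 3 is O(~close_hatch → retain_checklist); contrapositively O(~retain_checklist → close_hatch). Since O(~retain_checklist) holds, K gives O(close_hatch).
Premise 9 is O(close_hatch → ~delete_key); since O(close_hatch), deontic closure gives O(~delete_key).
The contrapositive of premise 10 (O(void_entry → delete_key)) is O(~delete_key → ~void_entry), and O(~delete_key) is already established, so O(~void_entry).
Premises 1, 6, 7, 8 do not contribute to this derivation.
So O(~void_entry) holds, i.e. F(void_entry). The claim follows.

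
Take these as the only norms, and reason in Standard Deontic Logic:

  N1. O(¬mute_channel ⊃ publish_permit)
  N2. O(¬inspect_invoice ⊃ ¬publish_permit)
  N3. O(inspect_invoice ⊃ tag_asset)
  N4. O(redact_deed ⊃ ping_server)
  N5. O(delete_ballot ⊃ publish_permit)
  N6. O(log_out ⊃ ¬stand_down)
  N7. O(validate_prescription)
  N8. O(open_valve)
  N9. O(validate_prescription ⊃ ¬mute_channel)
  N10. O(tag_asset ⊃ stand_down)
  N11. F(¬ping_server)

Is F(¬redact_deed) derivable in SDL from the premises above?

No

Premise 4 is O(redact_deed ⊃ ping_server); even if O(ping_server) held, inferring O(redact_deed) would be affirming the consequent — invalid.
No other premise forces O(redact_deed). An ideal world satisfying every premise can still have ¬redact_deed true, so F(¬redact_deed) is not derivable.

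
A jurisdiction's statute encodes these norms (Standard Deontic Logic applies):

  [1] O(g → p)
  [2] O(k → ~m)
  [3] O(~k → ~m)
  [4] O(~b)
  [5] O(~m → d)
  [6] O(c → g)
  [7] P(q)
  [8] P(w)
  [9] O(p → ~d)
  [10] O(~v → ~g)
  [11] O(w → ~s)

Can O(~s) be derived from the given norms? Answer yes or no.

No

Premise 11 is O(w → ~s), but O(w) is not derivable from the premises (the permission P(w) asserts only ~O(~w), not O(w)), so it does not yield O(~s).
No other premise forces O(~s). An ideal world satisfying every premise can still have ~s false, so O(~s) is not derivable.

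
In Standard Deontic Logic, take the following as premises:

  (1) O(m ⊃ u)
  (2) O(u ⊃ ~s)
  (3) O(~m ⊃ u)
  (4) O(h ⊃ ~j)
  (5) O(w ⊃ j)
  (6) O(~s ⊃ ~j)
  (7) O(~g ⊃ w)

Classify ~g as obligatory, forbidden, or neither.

Premises 3 and 1 cover both cases: O(~m ⊃ u) and O(m ⊃ u). Since ~m ∨ m is a tautology, O(u) follows.
With premise 2, O(u ⊃ ~s), the K-axiom yields O(~s).
Applying K to premise 6 (O(~s ⊃ ~j)) and O(~s) yields O(~j).
Premise 5, O(w ⊃ j), contraposes to O(~j ⊃ ~w); with O(~j) we get O(~w).
The contrapositive of premise 7 (O(~g ⊃ w)) is O(~w ⊃ g), and O(~w) is already established, so O(g).
Premise 4 does not contribute to this derivation.
Thus O(g), which is F(~g): ~g is forbidden.

Forbidden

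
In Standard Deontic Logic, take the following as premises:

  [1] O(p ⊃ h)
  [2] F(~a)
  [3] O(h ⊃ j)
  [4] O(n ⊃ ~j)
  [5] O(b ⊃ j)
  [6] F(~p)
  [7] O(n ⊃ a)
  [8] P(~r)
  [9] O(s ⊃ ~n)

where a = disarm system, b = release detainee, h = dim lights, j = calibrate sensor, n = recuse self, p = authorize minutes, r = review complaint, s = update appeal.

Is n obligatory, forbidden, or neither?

Forbidden

Premise 6, F(~p), is equivalent to O(p).
From O(p) and premise 1, O(p ⊃ h), we obtain O(h).
Applying K to premise 3 (O(h ⊃ j)) and O(h) yields O(j).
Premise 4, O(n ⊃ ~j), contraposes to O(j ⊃ ~n); with O(j) we get O(~n).
Premises 2, 5, 7, 8, 9 do not contribute to this derivation.
Thus O(~n), which is F(n): n is forbidden.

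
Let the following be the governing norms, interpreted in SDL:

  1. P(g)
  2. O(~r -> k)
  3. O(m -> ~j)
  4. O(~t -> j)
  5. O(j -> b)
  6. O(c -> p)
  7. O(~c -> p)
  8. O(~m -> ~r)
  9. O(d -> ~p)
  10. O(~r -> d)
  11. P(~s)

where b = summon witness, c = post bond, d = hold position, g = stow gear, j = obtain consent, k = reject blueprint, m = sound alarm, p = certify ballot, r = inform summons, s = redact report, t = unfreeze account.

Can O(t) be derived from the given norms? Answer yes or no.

Premises 6 and 7 are O(c -> p) and O(~c -> p); every ideal world satisfies c or ~c, so in either case p holds — hence O(p).
The contrapositive of premise 9 (O(d -> ~p)) is O(p -> ~d), and O(p) is already established, so O(~d).
Premise 10, O(~r -> d), contraposes to O(~d -> r); with O(~d) we get O(r).
The contrapositive of premise 8 (O(~m -> ~r)) is O(r -> m), and O(r) is already established, so O(m).
Premise 3 is O(m -> ~j); since O(m), deontic closure gives O(~j).
Premise 4 is O(~t -> j); contrapositively O(~j -> t). Since O(~j) holds, K gives O(t).
Premises 1, 2, 5, 11 do not contribute to this derivation.
So O(t) follows.

Yes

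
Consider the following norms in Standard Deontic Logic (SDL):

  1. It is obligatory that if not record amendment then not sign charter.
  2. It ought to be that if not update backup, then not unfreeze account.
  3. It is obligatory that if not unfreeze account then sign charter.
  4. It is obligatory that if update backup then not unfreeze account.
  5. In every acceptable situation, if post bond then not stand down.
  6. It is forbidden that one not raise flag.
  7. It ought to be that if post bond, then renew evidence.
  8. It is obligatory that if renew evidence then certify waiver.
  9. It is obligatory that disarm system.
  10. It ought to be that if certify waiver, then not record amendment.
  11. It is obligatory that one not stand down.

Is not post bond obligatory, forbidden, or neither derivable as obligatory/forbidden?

By case analysis on ¬update_backup: premise 2 gives O(¬update_backup → ¬unfreeze_account) and premise 4 gives O(update_backup → ¬unfreeze_account), so O(¬unfreeze_account) either way.
With premise 3, O(¬unfreeze_account → sign_charter), the K-axiom yields O(sign_charter).
Premise 1, O(¬record_amendment → ¬sign_charter), contraposes to O(sign_charter → record_amendment); with O(sign_charter) we get O(record_amendment).
Premise 10 is O(certify_waiver → ¬record_amendment); contrapositively O(record_amendment → ¬certify_waiver). Since O(record_amendment) holds, K gives O(¬certify_waiver).
The contrapositive of premise 8 (O(renew_evidence → certify_waiver)) is O(¬certify_waiver → ¬renew_evidence), and O(¬certify_waiver) is already established, so O(¬renew_evidence).
Premise 7 is O(post_bond → renew_evidence); contrapositively O(¬renew_evidence → ¬post_bond). Since O(¬renew_evidence) holds, K gives O(¬post_bond).
Premises 5, 6, 9, 11 do not contribute to this derivation.
Hence ¬post_bond is obligatory.

Obligatory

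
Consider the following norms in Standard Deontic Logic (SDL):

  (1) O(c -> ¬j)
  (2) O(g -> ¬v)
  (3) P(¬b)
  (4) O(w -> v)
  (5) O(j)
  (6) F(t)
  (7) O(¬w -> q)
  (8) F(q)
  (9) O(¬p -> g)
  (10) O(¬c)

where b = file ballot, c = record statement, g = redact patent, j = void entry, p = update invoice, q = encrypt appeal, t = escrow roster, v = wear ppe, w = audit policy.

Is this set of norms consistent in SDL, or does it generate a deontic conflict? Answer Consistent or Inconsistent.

Premise 1 is O(c -> ¬j), but O(c) is not derivable from the premises, so it does not yield O(¬j).
So O(¬j) is not derivable, and the apparent clash with O(j) does not arise.
A world satisfying every obligation exists (e.g. b=false, c=false, g=false, j=true, p=true, q=false, t=false, v=true, w=true); no atom is both obligatory and forbidden, so the set is consistent.

Consistent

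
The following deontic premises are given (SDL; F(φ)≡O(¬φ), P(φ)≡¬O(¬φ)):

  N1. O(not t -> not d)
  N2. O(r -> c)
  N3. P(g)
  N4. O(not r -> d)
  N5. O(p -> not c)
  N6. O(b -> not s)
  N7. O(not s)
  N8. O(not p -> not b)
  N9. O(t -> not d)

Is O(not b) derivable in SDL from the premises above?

By case analysis on not t: premise 1 gives O(not t -> not d) and premise 9 gives O(t -> not d), so O(not d) either way.
The contrapositive of premise 4 (O(not r -> d)) is O(not d -> r), and O(not d) is already established, so O(r).
Premise 2 is O(r -> c); since O(r), deontic closure gives O(c).
The contrapositive of premise 5 (O(p -> not c)) is O(c -> not p), and O(c) is already established, so O(not p).
With premise 8, O(not p -> not b), the K-axiom yields O(not b).
Premises 3, 6, 7 do not contribute to this derivation.
So O(not b) follows.

Yes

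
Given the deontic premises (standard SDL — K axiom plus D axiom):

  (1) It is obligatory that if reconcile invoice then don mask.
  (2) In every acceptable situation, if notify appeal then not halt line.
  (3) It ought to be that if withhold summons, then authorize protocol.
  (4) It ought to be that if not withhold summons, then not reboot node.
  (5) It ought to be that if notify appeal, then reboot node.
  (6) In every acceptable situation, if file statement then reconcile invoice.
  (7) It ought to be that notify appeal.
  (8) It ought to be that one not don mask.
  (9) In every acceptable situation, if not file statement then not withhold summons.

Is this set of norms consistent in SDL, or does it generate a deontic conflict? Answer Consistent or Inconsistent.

Premise 8 gives O(¬don_mask).
Premise 1 is O(reconcile_invoice → don_mask); contrapositively O(¬don_mask → ¬reconcile_invoice). Since O(¬don_mask) holds, K gives O(¬reconcile_invoice).
The contrapositive of premise 6 (O(file_statement → reconcile_invoice)) is O(¬reconcile_invoice → ¬file_statement), and O(¬reconcile_invoice) is already established, so O(¬file_statement).
Premise 9 is O(¬file_statement → ¬withhold_summons); since O(¬file_statement), deontic closure gives O(¬withhold_summons).
From O(¬withhold_summons) and premise 4, O(¬withhold_summons → ¬reboot_node), we obtain O(¬reboot_node).
Premise 5 is O(notify_appeal → reboot_node); contrapositively O(¬reboot_node → ¬notify_appeal). Since O(¬reboot_node) holds, K gives O(¬notify_appeal).
Yet premise 7 states O(notify_appeal).
We now have both O(¬notify_appeal) and O(notify_appeal) — notify_appeal is simultaneously obligatory and forbidden, violating the D-axiom.

Inconsistent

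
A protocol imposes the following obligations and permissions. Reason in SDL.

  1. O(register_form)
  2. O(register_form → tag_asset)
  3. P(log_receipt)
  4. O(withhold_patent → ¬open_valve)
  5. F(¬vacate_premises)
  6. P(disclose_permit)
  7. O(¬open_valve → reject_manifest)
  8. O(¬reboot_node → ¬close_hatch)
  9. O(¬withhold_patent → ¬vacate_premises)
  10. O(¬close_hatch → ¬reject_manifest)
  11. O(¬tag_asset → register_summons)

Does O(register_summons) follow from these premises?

No

Premise 11 is O(¬tag_asset → register_summons), but O(¬tag_asset) is not derivable from the premises, so it does not yield O(register_summons).
No other premise forces O(register_summons). An ideal world satisfying every premise can still have register_summons false, so O(register_summons) is not derivable.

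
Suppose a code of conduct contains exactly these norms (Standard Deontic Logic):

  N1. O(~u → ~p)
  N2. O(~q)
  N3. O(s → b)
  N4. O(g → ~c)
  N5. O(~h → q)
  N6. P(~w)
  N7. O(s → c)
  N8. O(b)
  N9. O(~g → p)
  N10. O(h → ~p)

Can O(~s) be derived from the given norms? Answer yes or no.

Yes

Premise 2 states O(~q) outright.
The contrapositive of premise 5 (O(~h → q)) is O(~q → h), and O(~q) is already established, so O(h).
With premise 10, O(h → ~p), the K-axiom yields O(~p).
The contrapositive of premise 9 (O(~g → p)) is O(~p → g), and O(~p) is already established, so O(g).
With premise 4, O(g → ~c), the K-axiom yields O(~c).
Premise 7, O(s → c), contraposes to O(~c → ~s); with O(~c) we get O(~s).
Premises 1, 3, 6, 8 do not contribute to this derivation.
So O(~s) follows.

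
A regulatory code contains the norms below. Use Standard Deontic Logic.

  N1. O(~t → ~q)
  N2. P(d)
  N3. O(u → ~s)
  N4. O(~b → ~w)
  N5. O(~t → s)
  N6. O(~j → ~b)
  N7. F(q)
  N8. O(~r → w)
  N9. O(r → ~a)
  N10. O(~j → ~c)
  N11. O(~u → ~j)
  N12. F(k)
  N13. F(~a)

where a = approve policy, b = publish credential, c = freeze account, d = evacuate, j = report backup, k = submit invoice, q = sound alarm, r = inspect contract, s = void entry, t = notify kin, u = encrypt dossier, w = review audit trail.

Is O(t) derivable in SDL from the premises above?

Premise 13, F(~a), is equivalent to O(a).
Premise 9, O(r → ~a), contraposes to O(a → ~r); with O(a) we get O(~r).
From O(~r) and premise 8, O(~r → w), we obtain O(w).
Premise 4, O(~b → ~w), contraposes to O(w → b); with O(w) we get O(b).
The contrapositive of premise 6 (O(~j → ~b)) is O(b → j), and O(b) is already established, so O(j).
Premise 11, O(~u → ~j), contraposes to O(j → u); with O(j) we get O(u).
Premise 3 is O(u → ~s); since O(u), deontic closure gives O(~s).
The contrapositive of premise 5 (O(~t → s)) is O(~s → t), and O(~s) is already established, so O(t).
Premises 1, 2, 7, 10, 12 do not contribute to this derivation.
So O(t) follows.

Yes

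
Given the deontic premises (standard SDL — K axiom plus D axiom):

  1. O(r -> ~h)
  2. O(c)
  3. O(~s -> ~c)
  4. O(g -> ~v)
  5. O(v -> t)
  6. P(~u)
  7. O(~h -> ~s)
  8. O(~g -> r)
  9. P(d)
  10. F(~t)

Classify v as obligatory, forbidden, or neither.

Premise 2 states O(c) outright.
Premise 3, O(~s -> ~c), contraposes to O(c -> s); with O(c) we get O(s).
Premise 7 is O(~h -> ~s); contrapositively O(s -> h). Since O(s) holds, K gives O(h).
Premise 1 is O(r -> ~h); contrapositively O(h -> ~r). Since O(h) holds, K gives O(~r).
Premise 8, O(~g -> r), contraposes to O(~r -> g); with O(~r) we get O(g).
Premise 4 is O(g -> ~v); since O(g), deontic closure gives O(~v).
Premises 5, 6, 9, 10 do not contribute to this derivation.
Thus O(~v), which is F(v): v is forbidden.

Forbidden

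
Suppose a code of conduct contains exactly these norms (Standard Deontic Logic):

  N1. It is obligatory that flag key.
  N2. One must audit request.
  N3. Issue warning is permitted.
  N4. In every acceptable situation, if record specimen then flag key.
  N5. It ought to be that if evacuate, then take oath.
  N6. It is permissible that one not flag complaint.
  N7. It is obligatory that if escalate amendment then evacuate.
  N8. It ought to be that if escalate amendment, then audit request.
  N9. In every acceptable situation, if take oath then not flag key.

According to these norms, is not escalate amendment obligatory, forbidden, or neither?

Premise 1 states O(flag_key) outright.
The contrapositive of premise 9 (O(take_oath → ¬flag_key)) is O(flag_key → ¬take_oath), and O(flag_key) is already established, so O(¬take_oath).
The contrapositive of premise 5 (O(evacuate → take_oath)) is O(¬take_oath → ¬evacuate), and O(¬take_oath) is already established, so O(¬evacuate).
The contrapositive of premise 7 (O(escalate_amendment → evacuate)) is O(¬evacuate → ¬escalate_amendment), and O(¬evacuate) is already established, so O(¬escalate_amendment).
Premises 2, 3, 4, 6, 8 do not contribute to this derivation.
Hence ¬escalate_amendment is obligatory.

Obligatory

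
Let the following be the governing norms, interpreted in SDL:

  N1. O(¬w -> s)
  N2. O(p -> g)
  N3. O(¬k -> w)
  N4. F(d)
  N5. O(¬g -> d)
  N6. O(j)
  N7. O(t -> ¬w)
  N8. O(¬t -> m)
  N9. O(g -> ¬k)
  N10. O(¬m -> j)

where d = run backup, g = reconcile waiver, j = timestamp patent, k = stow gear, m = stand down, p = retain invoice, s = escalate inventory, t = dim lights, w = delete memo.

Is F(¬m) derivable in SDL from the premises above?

Yes

Premise 4, F(d), is equivalent to O(¬d).
Premise 5 is O(¬g -> d); contrapositively O(¬d -> g). Since O(¬d) holds, K gives O(g).
From O(g) and premise 9, O(g -> ¬k), we obtain O(¬k).
Premise 3 is O(¬k -> w); since O(¬k), deontic closure gives O(w).
Premise 7 is O(t -> ¬w); contrapositively O(w -> ¬t). Since O(w) holds, K gives O(¬t).
Premise 8 is O(¬t -> m); since O(¬t), deontic closure gives O(m).
Premises 1, 2, 6, 10 do not contribute to this derivation.
So O(m) holds, i.e. F(¬m). The claim follows.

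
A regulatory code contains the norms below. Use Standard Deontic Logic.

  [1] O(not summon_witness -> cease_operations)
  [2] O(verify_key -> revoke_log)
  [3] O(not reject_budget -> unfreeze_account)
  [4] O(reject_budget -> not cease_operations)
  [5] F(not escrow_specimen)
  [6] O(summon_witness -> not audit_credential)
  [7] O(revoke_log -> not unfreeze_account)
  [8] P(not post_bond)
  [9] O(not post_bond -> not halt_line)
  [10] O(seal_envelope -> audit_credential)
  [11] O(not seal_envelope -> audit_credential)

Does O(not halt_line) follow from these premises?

No

Premise 9 is O(not post_bond -> not halt_line), but O(not post_bond) is not derivable from the premises (the permission P(not post_bond) asserts only not O(post_bond), not O(not post_bond)), so it does not yield O(not halt_line).
No other premise forces O(not halt_line). An ideal world satisfying every premise can still have not halt_line false, so O(not halt_line) is not derivable.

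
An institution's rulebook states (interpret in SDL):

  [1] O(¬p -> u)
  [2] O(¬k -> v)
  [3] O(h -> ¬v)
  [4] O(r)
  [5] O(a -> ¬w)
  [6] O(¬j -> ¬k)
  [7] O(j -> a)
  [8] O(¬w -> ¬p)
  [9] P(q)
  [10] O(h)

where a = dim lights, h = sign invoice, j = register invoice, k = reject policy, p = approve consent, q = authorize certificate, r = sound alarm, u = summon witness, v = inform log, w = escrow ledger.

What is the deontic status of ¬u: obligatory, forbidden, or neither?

Forbidden

Premise 10 gives O(h).
Applying K to premise 3 (O(h -> ¬v)) and O(h) yields O(¬v).
The contrapositive of premise 2 (O(¬k -> v)) is O(¬v -> k), and O(¬v) is already established, so O(k).
Premise 6 is O(¬j -> ¬k); contrapositively O(k -> j). Since O(k) holds, K gives O(j).
Premise 7 is O(j -> a); since O(j), deontic closure gives O(a).
From O(a) and premise 5, O(a -> ¬w), we obtain O(¬w).
Applying K to premise 8 (O(¬w -> ¬p)) and O(¬w) yields O(¬p).
Premise 1 is O(¬p -> u); since O(¬p), deontic closure gives O(u).
Premises 4, 9 do not contribute to this derivation.
Thus O(u), which is F(¬u): ¬u is forbidden.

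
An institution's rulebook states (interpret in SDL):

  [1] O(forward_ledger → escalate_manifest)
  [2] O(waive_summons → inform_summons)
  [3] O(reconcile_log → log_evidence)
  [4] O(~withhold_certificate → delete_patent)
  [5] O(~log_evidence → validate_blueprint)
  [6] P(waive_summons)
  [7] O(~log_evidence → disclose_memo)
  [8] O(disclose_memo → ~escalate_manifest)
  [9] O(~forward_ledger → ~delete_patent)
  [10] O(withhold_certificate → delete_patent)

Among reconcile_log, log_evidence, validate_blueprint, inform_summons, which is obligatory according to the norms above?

Premises 10 and 4 are O(withhold_certificate → delete_patent) and O(~withhold_certificate → delete_patent); every ideal world satisfies withhold_certificate or ~withhold_certificate, so in either case delete_patent holds — hence O(delete_patent).
Premise 9 is O(~forward_ledger → ~delete_patent); contrapositively O(delete_patent → forward_ledger). Since O(delete_patent) holds, K gives O(forward_ledger).
Premise 1 is O(forward_ledger → escalate_manifest); since O(forward_ledger), deontic closure gives O(escalate_manifest).
Premise 8, O(disclose_memo → ~escalate_manifest), contraposes to O(escalate_manifest → ~disclose_memo); with O(escalate_manifest) we get O(~disclose_memo).
The contrapositive of premise 7 (O(~log_evidence → disclose_memo)) is O(~disclose_memo → log_evidence), and O(~disclose_memo) is already established, so O(log_evidence).
So O(log_evidence) holds — log_evidence is obligatory. None of the other listed options is made obligatory by any chain of premises.

log_evidence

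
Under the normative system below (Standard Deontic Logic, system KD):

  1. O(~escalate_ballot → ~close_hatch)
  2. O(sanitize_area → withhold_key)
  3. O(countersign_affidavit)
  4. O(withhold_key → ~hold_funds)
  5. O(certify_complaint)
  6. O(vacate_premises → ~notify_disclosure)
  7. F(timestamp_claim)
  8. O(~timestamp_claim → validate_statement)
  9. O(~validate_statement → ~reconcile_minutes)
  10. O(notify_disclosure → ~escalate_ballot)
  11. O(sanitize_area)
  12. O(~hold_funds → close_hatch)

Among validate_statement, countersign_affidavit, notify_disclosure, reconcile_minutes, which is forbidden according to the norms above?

notify_disclosure

Premise 11 states O(sanitize_area) outright.
With premise 2, O(sanitize_area → withhold_key), the K-axiom yields O(withhold_key).
With premise 4, O(withhold_key → ~hold_funds), the K-axiom yields O(~hold_funds).
From O(~hold_funds) and premise 12, O(~hold_funds → close_hatch), we obtain O(close_hatch).
The contrapositive of premise 1 (O(~escalate_ballot → ~close_hatch)) is O(close_hatch → escalate_ballot), and O(close_hatch) is already established, so O(escalate_ballot).
Premise 10 is O(notify_disclosure → ~escalate_ballot); contrapositively O(escalate_ballot → ~notify_disclosure). Since O(escalate_ballot) holds, K gives O(~notify_disclosure).
So O(~notify_disclosure) holds, i.e. notify_disclosure is forbidden. None of the other listed options is forbidden under the premises.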